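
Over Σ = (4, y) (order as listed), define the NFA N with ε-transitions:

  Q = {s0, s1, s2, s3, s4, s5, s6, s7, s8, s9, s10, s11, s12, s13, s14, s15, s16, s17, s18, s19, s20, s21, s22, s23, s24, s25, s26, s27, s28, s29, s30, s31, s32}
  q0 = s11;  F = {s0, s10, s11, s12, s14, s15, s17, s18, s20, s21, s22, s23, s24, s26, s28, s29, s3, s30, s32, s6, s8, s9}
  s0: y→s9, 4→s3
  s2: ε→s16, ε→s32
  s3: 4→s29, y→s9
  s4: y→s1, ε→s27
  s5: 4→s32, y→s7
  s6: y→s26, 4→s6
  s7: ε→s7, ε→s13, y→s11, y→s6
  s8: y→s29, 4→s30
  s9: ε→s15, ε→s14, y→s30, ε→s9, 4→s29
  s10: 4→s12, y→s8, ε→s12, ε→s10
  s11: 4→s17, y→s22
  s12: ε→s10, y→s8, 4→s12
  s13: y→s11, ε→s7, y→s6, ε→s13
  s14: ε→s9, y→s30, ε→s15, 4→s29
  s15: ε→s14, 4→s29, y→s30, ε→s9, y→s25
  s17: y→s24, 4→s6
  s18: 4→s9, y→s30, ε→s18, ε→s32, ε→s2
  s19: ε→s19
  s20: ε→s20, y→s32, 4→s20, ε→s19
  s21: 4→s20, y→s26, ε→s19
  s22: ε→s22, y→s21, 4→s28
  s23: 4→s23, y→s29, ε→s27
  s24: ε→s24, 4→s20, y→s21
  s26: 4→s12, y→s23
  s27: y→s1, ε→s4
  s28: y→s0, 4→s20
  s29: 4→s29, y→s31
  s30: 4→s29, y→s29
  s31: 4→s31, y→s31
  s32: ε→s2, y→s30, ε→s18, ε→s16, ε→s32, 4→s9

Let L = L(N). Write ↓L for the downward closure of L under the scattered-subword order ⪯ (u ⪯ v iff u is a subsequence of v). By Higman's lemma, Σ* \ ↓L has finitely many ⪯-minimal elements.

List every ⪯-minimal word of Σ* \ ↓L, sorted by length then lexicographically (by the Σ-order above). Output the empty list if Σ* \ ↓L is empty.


|Q|=33, |F|=22, |δ|=87 (32 ε).
min D↑ (19 st, q0=0, F={18}): 0:4→1,y→2 1:4→3,y→4 2:4→5,y→6 3:4→3,y→7 4:4→8,y→6 5:4→8,y→9 6:4→8,y→7 7:4→10,y→11 8:4→8,y→12 9:4→13,y→14 10:4→10,y→15 11:4→11,y→16 12:4→14,y→17 13:4→16,y→14 14:4→16,y→17 15:4→17,y→16 16:4→16,y→18 17:4→16,y→16 18:4→18,y→18.
'44yyyy': N↓-sim [30, 28, 23, 19, 9, 3, 1] end={s31} ∉↓L; 6/6 deletions ∈↓L.
'y4y44y': |S_i|=[30, 27, 23, 15, 8, 2, 1] end={s31} rej; 6/6 deletions ∈↓L.
'y4yy4y': N↓-sim [30, 27, 23, 15, 7, 2, 1] end={s31} rej; 6/6 del acc.
'yyyyyy': |S_i|=[30, 27, 24, 19, 9, 3, 1] end={s31} ∉↓L; 6/6 single-dels accept.
4 words, ⪯-incomp.

A = [44yyyy, y4y44y, y4yy4y, yyyyyy].


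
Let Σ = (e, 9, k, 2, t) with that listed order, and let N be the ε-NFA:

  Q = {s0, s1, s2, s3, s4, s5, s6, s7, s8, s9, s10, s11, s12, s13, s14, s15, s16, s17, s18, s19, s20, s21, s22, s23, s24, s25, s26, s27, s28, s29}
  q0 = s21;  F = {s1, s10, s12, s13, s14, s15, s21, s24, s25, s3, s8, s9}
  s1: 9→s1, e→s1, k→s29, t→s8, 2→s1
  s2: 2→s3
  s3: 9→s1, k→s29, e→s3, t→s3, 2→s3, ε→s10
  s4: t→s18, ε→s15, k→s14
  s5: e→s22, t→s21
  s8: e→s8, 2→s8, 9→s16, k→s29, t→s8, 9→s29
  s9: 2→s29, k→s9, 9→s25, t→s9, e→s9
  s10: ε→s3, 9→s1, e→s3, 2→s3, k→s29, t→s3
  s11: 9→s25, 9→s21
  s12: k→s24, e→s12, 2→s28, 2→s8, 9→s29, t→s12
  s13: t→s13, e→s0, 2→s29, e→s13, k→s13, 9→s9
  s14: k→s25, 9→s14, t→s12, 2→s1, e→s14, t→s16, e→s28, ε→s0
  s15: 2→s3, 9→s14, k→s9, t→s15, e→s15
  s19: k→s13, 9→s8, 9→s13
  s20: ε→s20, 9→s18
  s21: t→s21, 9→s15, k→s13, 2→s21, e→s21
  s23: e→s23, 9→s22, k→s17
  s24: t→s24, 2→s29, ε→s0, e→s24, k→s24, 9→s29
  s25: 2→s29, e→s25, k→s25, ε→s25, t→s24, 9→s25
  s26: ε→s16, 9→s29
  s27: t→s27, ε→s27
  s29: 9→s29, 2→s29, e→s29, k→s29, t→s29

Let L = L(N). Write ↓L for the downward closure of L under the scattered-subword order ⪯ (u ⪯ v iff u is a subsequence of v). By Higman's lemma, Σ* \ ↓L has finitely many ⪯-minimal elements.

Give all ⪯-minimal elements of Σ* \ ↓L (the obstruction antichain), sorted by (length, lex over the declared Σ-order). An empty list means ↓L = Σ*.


Antichain: [k2, 92k, 99t9].

|Q|=30, |F|=12, |δ|=95 (9 ε).
min D↑ (12 st, q0=0, F={6}): 0:e→0,9→1,k→2,2→0,t→0 1:e→1,9→3,k→4,2→5,t→1 2:e→2,9→4,k→2,2→6,t→2 3:e→3,9→3,k→7,2→8,t→9 4:e→4,9→7,k→4,2→6,t→4 5:e→5,9→8,k→6,2→5,t→5 6:e→6,9→6,k→6,2→6,t→6 7:e→7,9→7,k→7,2→6,t→10 8:e→8,9→8,k→6,2→8,t→11 9:e→9,9→6,k→10,2→11,t→9 10:e→10,9→6,k→10,2→6,t→10 11:e→11,9→6,k→6,2→11,t→11 [Hopcroft].
'k2': N↓-sim [16, 6, 1] end={s29} ∉↓L; 2/2 del acc.
'92k': N↓-sim [16, 14, 7, 1] end={s29} ∉↓L; 3/3 deletions ∈↓L.
'99t9': N↓-sim [16, 14, 10, 7, 2] end={s16,s29} ∉↓L; 4/4 single-dels accept.
3 minimals (antichain).


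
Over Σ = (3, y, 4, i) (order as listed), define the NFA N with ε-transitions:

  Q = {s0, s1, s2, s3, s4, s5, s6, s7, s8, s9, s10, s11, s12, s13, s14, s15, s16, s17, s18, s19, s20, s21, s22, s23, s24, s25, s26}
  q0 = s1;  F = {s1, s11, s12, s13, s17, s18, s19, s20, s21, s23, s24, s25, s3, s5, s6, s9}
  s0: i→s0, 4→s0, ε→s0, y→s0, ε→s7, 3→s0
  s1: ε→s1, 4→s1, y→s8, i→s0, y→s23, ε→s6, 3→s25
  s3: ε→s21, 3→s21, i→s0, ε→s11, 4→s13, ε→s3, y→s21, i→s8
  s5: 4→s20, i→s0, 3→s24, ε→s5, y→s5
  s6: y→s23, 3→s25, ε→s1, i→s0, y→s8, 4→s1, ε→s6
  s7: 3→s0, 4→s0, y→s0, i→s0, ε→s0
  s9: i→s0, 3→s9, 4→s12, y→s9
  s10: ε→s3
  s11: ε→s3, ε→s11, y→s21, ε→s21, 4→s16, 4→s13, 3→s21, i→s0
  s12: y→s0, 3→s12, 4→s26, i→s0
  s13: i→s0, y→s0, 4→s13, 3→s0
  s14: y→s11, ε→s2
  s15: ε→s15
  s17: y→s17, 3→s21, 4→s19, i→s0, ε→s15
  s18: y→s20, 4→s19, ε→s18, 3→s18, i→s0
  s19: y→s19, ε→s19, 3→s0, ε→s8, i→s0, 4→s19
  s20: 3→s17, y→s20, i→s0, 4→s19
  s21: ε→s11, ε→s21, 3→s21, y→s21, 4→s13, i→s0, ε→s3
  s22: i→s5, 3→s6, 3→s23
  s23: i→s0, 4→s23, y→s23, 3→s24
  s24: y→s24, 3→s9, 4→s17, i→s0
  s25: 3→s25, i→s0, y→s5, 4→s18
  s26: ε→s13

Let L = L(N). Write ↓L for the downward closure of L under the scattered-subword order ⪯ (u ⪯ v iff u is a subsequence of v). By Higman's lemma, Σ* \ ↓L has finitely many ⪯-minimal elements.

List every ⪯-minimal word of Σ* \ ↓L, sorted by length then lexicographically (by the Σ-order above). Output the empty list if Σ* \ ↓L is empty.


|Q|=27, |F|=16, |δ|=105 (25 ε).
min D↑ (14 st, q0=0, F={3}): 0:3→1,y→2,4→0,i→3 1:3→1,y→4,4→5,i→3 2:3→6,y→2,4→2,i→3 3:3→3,y→3,4→3,i→3 4:3→6,y→4,4→7,i→3 5:3→5,y→7,4→8,i→3 6:3→9,y→6,4→10,i→3 7:3→10,y→7,4→8,i→3 8:3→3,y→8,4→8,i→3 9:3→9,y→9,4→11,i→3 10:3→12,y→10,4→8,i→3 11:3→11,y→3,4→13,i→3 12:3→12,y→12,4→13,i→3 13:3→3,y→3,4→13,i→3 [Hopcroft].
'i': run [22, 3] end={s0,s7,s8} — reject; 1/1 del acc.
'3443': run [22, 19, 15, 7, 2] end={s0,s7} ∉↓L; 4/4 single-dels accept.
'y334y': run [22, 18, 15, 11, 6, 2] end={s0,s7} ∉↓L; 5/5 single-dels accept.
3 obstructions.

A = [i, 3443, y334y].


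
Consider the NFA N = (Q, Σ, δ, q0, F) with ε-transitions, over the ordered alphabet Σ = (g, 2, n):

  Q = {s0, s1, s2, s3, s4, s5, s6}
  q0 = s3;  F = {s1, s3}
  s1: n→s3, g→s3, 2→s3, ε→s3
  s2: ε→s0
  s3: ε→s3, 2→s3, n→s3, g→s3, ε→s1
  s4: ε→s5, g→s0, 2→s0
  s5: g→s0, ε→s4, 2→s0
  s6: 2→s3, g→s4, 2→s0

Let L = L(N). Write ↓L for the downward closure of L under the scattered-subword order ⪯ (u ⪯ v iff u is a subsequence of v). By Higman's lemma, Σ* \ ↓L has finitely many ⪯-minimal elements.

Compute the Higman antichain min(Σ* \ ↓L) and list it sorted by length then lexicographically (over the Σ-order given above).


|Q|=7, |F|=2, |δ|=19 (6 ε).
min D↑ (1 st, q0=0, F={}): 0:g→0,2→0,n→0.
L(D↑) = ∅ ⇒ ↓L = Σ*.

min(Σ*\↓L) = [].


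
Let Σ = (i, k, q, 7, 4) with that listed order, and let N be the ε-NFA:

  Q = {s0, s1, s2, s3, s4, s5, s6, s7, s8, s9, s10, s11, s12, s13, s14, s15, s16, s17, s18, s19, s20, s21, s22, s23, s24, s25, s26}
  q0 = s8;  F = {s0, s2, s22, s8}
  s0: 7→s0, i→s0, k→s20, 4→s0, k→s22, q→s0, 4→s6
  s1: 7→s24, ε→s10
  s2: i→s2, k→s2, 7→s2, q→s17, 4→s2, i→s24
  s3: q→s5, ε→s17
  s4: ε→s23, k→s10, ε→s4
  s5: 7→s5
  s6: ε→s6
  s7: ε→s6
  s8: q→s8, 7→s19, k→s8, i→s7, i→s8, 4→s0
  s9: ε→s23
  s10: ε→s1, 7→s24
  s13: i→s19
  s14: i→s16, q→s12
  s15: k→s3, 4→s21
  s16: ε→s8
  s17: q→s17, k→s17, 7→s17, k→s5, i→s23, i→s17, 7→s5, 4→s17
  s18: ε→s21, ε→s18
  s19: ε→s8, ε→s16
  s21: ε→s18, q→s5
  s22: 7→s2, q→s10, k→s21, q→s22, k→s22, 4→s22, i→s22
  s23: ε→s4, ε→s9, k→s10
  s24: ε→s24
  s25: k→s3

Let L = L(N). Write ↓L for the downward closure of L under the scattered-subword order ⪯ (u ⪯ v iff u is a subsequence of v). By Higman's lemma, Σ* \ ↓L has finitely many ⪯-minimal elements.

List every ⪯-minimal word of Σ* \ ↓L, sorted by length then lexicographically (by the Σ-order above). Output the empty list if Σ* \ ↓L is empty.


A = [4k7q].

|Q|=27, |F|=4, |δ|=64 (17 ε).
min D↑ (5 st, q0=0, F={4}): 0:i→0,k→0,q→0,7→0,4→1 1:i→1,k→2,q→1,7→1,4→1 2:i→2,k→2,q→2,7→3,4→2 3:i→3,k→3,q→4,7→3,4→3 4:i→4,k→4,q→4,7→4,4→4.
'4k7q': |S_i|=[19, 15, 13, 9, 8] end={s1,s10,s17,s23,s24,s4,s5,s9} — reject; 4/4 deletions ∈↓L.
1 obstructions.


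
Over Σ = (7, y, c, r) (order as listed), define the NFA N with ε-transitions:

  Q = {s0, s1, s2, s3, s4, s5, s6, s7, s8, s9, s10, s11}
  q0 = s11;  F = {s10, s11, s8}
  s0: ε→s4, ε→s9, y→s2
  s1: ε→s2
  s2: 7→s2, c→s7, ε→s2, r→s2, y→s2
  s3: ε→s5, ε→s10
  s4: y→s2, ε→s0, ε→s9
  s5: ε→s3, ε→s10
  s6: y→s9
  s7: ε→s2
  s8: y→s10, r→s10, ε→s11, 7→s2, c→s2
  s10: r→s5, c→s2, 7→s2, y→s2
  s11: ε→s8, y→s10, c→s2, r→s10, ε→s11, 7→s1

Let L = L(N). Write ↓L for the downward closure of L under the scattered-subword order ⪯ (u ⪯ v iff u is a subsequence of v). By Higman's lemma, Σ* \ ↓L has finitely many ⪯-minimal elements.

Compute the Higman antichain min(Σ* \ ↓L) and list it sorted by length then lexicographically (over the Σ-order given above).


Antichain: [7, c, yy, ry].

|Q|=12, |F|=3, |δ|=33 (14 ε).
min D↑ (3 st, q0=0, F={1}): 0:7→1,y→2,c→1,r→2 1:7→1,y→1,c→1,r→1 2:7→1,y→1,c→1,r→2 [Hopcroft].
'7': N↓-sim [8, 3] end={s1,s2,s7} ∉↓L; 1/1 del acc.
'c': run [8, 2] end={s2,s7} — reject; 1/1 del acc.
'yy': N↓-sim [8, 5, 2] end={s2,s7} — reject; 2/2 del acc.
'ry': run [8, 5, 2] end={s2,s7} ∉↓L; 2/2 single-dels accept.
4 words, ⪯-incomp.


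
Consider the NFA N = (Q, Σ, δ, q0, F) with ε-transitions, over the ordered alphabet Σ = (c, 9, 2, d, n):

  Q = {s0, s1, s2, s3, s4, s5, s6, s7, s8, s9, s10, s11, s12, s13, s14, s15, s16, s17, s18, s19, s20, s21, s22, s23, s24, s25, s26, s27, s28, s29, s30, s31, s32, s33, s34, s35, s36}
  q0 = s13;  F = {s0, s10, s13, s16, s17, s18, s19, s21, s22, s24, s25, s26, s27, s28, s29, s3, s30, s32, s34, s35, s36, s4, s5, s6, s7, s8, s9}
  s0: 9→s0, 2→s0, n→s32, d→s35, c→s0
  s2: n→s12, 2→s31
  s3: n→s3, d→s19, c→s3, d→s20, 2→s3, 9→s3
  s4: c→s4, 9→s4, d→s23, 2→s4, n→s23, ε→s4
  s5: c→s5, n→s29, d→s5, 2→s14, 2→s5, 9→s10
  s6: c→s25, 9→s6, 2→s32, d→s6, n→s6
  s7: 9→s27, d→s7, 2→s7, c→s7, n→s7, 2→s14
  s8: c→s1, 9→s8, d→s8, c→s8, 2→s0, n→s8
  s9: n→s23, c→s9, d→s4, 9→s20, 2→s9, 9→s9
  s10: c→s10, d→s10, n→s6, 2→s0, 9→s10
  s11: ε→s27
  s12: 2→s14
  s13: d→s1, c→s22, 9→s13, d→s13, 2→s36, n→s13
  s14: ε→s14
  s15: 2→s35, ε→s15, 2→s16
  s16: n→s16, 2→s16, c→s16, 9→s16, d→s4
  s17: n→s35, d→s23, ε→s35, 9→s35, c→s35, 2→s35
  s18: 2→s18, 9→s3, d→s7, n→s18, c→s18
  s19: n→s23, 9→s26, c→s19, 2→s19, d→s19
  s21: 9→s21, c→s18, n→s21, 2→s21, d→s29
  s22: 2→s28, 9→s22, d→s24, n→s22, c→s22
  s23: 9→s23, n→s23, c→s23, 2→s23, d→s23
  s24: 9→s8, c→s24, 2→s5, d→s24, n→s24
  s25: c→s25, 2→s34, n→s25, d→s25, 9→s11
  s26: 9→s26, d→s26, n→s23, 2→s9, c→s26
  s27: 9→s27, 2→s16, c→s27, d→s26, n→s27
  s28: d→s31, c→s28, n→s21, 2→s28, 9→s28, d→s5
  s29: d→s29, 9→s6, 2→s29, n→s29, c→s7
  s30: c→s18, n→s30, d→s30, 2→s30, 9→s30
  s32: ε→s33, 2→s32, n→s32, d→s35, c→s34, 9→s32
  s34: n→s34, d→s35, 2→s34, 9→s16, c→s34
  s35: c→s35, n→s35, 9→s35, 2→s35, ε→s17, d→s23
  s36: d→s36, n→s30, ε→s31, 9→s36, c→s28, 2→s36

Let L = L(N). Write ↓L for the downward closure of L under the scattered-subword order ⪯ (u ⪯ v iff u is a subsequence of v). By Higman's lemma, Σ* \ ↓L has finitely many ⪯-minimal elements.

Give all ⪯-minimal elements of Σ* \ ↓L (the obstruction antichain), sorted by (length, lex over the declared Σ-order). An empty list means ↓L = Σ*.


|Q|=37, |F|=27, |δ|=160 (8 ε).
min D↑ (27 st, q0=0, F={21}): 0:c→1,9→0,2→2,d→0,n→0 1:c→1,9→1,2→3,d→4,n→1 2:c→3,9→2,2→2,d→2,n→5 3:c→3,9→3,2→3,d→6,n→7 4:c→4,9→8,2→6,d→4,n→4 5:c→9,9→5,2→5,d→5,n→5 6:c→6,9→10,2→6,d→6,n→11 7:c→9,9→7,2→7,d→11,n→7 8:c→8,9→8,2→12,d→8,n→8 9:c→9,9→13,2→9,d→14,n→9 10:c→10,9→10,2→12,d→10,n→15 11:c→14,9→15,2→11,d→11,n→11 12:c→12,9→12,2→12,d→16,n→17 13:c→13,9→13,2→13,d→18,n→13 14:c→14,9→19,2→14,d→14,n→14 15:c→20,9→15,2→17,d→15,n→15 16:c→16,9→16,2→16,d→21,n→16 17:c→22,9→17,2→17,d→16,n→17 18:c→18,9→23,2→18,d→18,n→21 19:c→19,9→19,2→24,d→23,n→19 20:c→20,9→19,2→22,d→20,n→20 21:c→21,9→21,2→21,d→21,n→21 22:c→22,9→24,2→22,d→16,n→22 23:c→23,9→23,2→25,d→23,n→21 24:c→24,9→24,2→24,d→26,n→24 25:c→25,9→25,2→25,d→26,n→21 26:c→26,9→26,2→26,d→21,n→21.
'cd92dd': |S_i|=[34, 31, 26, 19, 11, 4, 1] end={s23} — reject; 6/6 del acc.
'2nc9dn': run [34, 29, 23, 17, 12, 6, 1] end={s23} rej; 6/6 single-dels accept.
2 minimals (antichain).

Antichain: [cd92dd, 2nc9dn].


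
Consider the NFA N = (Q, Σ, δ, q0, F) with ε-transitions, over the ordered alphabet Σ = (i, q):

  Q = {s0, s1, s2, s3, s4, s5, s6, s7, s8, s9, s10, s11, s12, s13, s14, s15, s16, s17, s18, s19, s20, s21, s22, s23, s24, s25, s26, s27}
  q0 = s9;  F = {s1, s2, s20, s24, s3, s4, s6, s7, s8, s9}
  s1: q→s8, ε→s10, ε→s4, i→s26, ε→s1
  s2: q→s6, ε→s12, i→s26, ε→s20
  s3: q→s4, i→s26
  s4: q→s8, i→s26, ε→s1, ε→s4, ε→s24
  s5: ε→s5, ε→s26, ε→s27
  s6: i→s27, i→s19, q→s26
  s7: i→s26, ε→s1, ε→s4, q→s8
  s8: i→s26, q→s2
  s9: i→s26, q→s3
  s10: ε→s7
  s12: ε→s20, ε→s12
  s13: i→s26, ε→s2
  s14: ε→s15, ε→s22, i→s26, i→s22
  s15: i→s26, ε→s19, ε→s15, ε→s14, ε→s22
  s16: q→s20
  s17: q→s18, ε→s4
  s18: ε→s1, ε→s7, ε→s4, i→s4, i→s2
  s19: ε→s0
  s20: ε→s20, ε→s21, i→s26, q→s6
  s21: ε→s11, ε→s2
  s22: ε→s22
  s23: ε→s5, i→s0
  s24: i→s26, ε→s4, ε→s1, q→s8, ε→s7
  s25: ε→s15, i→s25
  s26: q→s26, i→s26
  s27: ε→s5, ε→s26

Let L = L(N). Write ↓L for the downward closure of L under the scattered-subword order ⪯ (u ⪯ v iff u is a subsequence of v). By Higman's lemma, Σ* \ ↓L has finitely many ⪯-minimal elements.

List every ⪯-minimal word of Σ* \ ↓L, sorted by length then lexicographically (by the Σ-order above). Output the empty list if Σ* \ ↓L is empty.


A = [i, qqqqqq].

|Q|=28, |F|=10, |δ|=73 (40 ε).
min D↑ (7 st, q0=0, F={1}): 0:i→1,q→2 1:i→1,q→1 2:i→1,q→3 3:i→1,q→4 4:i→1,q→5 5:i→1,q→6 6:i→1,q→1 (ε-aug+det+¬).
'i': N↓-sim [19, 5] end={s0,s19,s26,s27,s5} — reject; 1/1 single-dels accept.
'qqqqqq': N↓-sim [19, 18, 17, 12, 11, 6, 1] end={s26} rej; 6/6 deletions ∈↓L.
2 obstructions.


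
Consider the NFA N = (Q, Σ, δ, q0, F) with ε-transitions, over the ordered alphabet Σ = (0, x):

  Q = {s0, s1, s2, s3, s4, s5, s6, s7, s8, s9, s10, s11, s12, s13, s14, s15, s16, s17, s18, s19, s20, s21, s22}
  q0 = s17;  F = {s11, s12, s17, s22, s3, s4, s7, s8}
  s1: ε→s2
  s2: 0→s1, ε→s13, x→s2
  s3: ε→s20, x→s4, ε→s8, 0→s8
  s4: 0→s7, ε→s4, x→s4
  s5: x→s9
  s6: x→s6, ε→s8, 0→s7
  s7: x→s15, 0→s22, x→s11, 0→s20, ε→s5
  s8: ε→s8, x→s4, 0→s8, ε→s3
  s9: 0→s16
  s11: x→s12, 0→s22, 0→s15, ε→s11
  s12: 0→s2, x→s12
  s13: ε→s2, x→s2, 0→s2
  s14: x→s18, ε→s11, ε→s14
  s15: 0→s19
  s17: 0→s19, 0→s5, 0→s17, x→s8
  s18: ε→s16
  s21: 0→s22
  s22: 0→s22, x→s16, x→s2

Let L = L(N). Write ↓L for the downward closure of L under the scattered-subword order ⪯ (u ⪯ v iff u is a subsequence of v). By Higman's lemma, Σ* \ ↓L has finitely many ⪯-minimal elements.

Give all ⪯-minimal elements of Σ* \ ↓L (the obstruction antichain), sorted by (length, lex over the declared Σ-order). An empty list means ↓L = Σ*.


Antichain: [xx00x, xx0xx0].

|Q|=23, |F|=8, |δ|=47 (14 ε).
min D↑ (8 st, q0=0, F={6}): 0:0→0,x→1 1:0→1,x→2 2:0→3,x→2 3:0→4,x→5 4:0→4,x→6 5:0→4,x→7 6:0→6,x→6 7:0→6,x→7 (ε-aug+det+¬).
'xx00x': run [17, 16, 14, 13, 8, 4] end={s1,s13,s16,s2} ∉↓L; 5/5 single-dels accept.
'xx0xx0': run [17, 16, 14, 13, 10, 5, 3] end={s1,s13,s2} ∉↓L; 6/6 deletions ∈↓L.
2 obstructions.


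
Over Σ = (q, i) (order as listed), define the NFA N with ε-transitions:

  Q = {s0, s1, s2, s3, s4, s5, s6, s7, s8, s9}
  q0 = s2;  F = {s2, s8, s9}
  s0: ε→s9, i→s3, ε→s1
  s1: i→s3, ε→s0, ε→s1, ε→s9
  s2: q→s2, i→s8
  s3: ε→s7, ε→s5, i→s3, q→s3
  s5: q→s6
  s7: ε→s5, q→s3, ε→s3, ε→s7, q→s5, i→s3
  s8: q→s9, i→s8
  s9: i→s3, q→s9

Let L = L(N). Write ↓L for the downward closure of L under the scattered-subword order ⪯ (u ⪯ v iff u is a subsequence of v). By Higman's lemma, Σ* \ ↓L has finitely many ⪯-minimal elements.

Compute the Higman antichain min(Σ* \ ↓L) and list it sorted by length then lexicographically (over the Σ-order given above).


min(Σ*\↓L) = [iqi].

|Q|=10, |F|=3, |δ|=24 (10 ε).
min D↑ (4 st, q0=0, F={3}): 0:q→0,i→1 1:q→2,i→1 2:q→2,i→3 3:q→3,i→3 [Hopcroft].
'iqi': |S_i|=[7, 6, 5, 4] end={s3,s5,s6,s7} rej; 3/3 del acc.
1 words, ⪯-incomp.


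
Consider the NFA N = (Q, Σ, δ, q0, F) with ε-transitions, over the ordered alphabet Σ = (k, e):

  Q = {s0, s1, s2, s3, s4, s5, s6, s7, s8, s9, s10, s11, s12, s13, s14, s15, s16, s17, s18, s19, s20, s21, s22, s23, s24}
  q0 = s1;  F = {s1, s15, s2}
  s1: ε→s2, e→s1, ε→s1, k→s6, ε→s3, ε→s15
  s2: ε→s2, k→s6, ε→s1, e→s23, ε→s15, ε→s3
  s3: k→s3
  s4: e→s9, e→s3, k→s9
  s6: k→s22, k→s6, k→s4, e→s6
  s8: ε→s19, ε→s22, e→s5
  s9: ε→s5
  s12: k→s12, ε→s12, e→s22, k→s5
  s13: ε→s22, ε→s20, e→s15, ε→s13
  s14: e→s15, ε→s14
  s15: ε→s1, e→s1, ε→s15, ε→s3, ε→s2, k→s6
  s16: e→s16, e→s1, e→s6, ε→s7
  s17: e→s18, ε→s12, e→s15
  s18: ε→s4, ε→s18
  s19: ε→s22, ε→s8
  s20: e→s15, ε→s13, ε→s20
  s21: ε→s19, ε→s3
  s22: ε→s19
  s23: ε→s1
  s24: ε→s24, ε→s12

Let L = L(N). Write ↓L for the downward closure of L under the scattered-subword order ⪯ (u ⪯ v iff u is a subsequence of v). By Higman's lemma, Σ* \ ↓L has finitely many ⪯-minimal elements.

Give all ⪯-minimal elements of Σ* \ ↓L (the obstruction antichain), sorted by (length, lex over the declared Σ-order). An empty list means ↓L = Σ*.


|Q|=25, |F|=3, |δ|=60 (34 ε).
min D↑ (2 st, q0=0, F={1}): 0:k→1,e→0 1:k→1,e→1 [Hopcroft].
'k': N↓-sim [12, 8] end={s19,s22,s3,s4,s5,s6,s8,s9} ∉↓L; 1/1 del acc.
1 words, ⪯-incomp.

A = [k].


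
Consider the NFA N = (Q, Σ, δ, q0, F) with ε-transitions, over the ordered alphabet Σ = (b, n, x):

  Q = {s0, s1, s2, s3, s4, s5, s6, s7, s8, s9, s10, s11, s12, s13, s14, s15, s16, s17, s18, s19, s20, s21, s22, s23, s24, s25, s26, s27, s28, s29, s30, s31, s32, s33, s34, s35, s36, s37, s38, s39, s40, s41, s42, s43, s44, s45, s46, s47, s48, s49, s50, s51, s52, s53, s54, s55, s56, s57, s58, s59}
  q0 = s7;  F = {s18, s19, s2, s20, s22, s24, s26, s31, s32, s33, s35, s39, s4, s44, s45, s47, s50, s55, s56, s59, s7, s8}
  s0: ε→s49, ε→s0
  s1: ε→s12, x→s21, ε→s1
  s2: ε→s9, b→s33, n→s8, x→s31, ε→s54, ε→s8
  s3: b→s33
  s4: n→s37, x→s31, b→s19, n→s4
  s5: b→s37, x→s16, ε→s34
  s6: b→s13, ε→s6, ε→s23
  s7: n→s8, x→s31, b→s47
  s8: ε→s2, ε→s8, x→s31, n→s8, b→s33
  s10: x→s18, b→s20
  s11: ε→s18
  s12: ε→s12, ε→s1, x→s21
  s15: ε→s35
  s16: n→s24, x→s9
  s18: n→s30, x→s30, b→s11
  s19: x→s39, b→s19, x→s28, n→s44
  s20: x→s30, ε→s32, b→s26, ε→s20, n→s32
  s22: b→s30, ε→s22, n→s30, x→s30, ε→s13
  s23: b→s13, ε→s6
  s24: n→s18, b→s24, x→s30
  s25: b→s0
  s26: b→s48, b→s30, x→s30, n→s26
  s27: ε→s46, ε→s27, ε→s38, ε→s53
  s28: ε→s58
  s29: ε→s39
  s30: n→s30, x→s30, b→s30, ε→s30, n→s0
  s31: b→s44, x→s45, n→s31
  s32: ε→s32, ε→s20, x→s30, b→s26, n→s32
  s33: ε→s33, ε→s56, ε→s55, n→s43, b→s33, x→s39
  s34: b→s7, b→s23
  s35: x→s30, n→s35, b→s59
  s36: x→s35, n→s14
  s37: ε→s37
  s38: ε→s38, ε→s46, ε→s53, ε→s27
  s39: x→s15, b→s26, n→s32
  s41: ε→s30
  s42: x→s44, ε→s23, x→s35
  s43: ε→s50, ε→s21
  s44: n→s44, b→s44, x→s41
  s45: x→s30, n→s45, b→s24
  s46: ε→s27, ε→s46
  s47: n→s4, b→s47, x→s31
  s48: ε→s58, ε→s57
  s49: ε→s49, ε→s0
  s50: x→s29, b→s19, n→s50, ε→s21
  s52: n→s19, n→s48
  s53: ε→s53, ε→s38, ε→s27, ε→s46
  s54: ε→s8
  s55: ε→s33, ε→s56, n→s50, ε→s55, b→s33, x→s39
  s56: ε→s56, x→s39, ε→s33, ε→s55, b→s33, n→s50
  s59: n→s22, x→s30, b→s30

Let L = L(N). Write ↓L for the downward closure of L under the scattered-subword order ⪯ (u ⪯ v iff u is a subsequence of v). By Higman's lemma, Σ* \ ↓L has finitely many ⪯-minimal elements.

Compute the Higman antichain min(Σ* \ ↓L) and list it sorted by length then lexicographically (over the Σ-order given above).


|Q|=60, |F|=22, |δ|=153 (60 ε).
min D↑ (19 st, q0=0, F={11}): 0:b→1,n→2,x→3 1:b→1,n→4,x→3 2:b→5,n→2,x→3 3:b→6,n→3,x→7 4:b→8,n→4,x→3 5:b→5,n→9,x→10 6:b→6,n→6,x→11 7:b→12,n→7,x→11 8:b→8,n→6,x→10 9:b→8,n→9,x→10 10:b→13,n→14,x→15 11:b→11,n→11,x→11 12:b→12,n→16,x→11 13:b→11,n→13,x→11 14:b→13,n→14,x→11 15:b→17,n→15,x→11 16:b→16,n→11,x→11 17:b→11,n→18,x→11 18:b→11,n→11,x→11.
'xbx': N↓-sim [39, 24, 15, 4] end={s0,s30,s41,s49} — reject; 3/3 del acc.
'xxx': |S_i|=[39, 24, 13, 3] end={s0,s30,s49} ∉↓L; 3/3 deletions ∈↓L.
'bnbnx': run [39, 34, 30, 22, 17, 4] end={s0,s30,s41,s49} rej; 5/5 single-dels accept.
'nbxbb': run [39, 37, 29, 18, 10, 6] end={s0,s30,s48,s49,s57,s58} ∉↓L; 5/5 single-dels accept.
'nbxnx': N↓-sim [39, 37, 29, 18, 13, 3] end={s0,s30,s49} rej; 5/5 single-dels accept.
'xxbnn': |S_i|=[39, 24, 13, 9, 7, 3] end={s0,s30,s49} — reject; 5/5 single-dels accept.
6 words, ⪯-incomp.

Antichain: [xbx, xxx, bnbnx, nbxbb, nbxnx, xxbnn].


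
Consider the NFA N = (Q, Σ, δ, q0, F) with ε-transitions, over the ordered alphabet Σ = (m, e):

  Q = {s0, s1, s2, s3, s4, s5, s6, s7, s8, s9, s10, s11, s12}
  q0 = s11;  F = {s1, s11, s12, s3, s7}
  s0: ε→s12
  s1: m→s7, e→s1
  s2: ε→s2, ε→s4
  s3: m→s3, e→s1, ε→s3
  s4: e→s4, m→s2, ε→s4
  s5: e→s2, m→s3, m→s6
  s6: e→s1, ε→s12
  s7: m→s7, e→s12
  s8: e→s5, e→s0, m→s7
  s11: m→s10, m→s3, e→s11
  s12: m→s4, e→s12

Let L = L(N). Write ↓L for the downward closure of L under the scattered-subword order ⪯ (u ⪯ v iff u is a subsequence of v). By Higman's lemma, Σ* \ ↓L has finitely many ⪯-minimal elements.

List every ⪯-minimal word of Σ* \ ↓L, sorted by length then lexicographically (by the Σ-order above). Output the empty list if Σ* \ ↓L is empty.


Antichain: [memem].

|Q|=13, |F|=5, |δ|=26 (6 ε).
min D↑ (6 st, q0=0, F={5}): 0:m→1,e→0 1:m→1,e→2 2:m→3,e→2 3:m→3,e→4 4:m→5,e→4 5:m→5,e→5 [Hopcroft].
'memem': N↓-sim [8, 7, 5, 4, 3, 2] end={s2,s4} ∉↓L; 5/5 deletions ∈↓L.
1 obstructions.


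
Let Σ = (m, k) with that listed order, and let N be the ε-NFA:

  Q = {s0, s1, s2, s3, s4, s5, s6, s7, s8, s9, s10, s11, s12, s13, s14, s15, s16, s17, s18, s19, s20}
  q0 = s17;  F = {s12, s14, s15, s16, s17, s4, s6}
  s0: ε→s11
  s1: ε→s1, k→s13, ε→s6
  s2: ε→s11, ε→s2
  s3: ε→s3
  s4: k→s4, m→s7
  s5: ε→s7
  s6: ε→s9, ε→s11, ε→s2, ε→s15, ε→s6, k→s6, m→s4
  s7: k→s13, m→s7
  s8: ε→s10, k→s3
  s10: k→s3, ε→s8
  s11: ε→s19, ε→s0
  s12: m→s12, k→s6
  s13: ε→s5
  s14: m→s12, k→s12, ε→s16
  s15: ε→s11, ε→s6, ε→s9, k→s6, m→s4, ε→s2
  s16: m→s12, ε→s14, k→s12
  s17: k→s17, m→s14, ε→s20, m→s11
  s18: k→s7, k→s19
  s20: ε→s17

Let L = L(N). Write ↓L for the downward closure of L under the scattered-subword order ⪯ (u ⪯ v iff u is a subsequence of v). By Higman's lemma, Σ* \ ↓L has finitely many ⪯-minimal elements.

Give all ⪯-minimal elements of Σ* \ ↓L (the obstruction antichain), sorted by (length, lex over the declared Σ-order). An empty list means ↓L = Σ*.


|Q|=21, |F|=7, |δ|=47 (25 ε).
min D↑ (6 st, q0=0, F={5}): 0:m→1,k→0 1:m→2,k→2 2:m→2,k→3 3:m→4,k→3 4:m→5,k→4 5:m→5,k→5 (ε-aug+det+¬).
'mmkmm': run [16, 14, 12, 11, 4, 3] end={s13,s5,s7} ∉↓L; 5/5 del acc.
'mkkmm': |S_i|=[16, 14, 12, 11, 4, 3] end={s13,s5,s7} ∉↓L; 5/5 del acc.
2 minimals (antichain).

min(Σ*\↓L) = [mmkmm, mkkmm].


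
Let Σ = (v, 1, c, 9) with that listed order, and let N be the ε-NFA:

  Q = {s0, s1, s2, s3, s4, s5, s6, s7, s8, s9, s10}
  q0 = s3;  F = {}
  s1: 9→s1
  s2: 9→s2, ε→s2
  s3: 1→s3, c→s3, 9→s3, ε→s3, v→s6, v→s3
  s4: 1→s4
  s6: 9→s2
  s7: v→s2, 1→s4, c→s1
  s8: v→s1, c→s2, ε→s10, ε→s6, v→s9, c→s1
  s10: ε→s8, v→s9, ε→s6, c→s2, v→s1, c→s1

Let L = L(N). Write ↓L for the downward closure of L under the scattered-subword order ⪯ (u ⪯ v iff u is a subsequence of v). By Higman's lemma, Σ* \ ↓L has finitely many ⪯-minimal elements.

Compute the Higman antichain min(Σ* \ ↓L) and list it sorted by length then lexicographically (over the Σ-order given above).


|Q|=11, |F|=0, |δ|=26 (6 ε).
min D↑ (1 st, q0=0, F={0}): 0:v→0,1→0,c→0,9→0 [Hopcroft].
ε ∈ L(D↑) — L = ∅.

Antichain: [ε].


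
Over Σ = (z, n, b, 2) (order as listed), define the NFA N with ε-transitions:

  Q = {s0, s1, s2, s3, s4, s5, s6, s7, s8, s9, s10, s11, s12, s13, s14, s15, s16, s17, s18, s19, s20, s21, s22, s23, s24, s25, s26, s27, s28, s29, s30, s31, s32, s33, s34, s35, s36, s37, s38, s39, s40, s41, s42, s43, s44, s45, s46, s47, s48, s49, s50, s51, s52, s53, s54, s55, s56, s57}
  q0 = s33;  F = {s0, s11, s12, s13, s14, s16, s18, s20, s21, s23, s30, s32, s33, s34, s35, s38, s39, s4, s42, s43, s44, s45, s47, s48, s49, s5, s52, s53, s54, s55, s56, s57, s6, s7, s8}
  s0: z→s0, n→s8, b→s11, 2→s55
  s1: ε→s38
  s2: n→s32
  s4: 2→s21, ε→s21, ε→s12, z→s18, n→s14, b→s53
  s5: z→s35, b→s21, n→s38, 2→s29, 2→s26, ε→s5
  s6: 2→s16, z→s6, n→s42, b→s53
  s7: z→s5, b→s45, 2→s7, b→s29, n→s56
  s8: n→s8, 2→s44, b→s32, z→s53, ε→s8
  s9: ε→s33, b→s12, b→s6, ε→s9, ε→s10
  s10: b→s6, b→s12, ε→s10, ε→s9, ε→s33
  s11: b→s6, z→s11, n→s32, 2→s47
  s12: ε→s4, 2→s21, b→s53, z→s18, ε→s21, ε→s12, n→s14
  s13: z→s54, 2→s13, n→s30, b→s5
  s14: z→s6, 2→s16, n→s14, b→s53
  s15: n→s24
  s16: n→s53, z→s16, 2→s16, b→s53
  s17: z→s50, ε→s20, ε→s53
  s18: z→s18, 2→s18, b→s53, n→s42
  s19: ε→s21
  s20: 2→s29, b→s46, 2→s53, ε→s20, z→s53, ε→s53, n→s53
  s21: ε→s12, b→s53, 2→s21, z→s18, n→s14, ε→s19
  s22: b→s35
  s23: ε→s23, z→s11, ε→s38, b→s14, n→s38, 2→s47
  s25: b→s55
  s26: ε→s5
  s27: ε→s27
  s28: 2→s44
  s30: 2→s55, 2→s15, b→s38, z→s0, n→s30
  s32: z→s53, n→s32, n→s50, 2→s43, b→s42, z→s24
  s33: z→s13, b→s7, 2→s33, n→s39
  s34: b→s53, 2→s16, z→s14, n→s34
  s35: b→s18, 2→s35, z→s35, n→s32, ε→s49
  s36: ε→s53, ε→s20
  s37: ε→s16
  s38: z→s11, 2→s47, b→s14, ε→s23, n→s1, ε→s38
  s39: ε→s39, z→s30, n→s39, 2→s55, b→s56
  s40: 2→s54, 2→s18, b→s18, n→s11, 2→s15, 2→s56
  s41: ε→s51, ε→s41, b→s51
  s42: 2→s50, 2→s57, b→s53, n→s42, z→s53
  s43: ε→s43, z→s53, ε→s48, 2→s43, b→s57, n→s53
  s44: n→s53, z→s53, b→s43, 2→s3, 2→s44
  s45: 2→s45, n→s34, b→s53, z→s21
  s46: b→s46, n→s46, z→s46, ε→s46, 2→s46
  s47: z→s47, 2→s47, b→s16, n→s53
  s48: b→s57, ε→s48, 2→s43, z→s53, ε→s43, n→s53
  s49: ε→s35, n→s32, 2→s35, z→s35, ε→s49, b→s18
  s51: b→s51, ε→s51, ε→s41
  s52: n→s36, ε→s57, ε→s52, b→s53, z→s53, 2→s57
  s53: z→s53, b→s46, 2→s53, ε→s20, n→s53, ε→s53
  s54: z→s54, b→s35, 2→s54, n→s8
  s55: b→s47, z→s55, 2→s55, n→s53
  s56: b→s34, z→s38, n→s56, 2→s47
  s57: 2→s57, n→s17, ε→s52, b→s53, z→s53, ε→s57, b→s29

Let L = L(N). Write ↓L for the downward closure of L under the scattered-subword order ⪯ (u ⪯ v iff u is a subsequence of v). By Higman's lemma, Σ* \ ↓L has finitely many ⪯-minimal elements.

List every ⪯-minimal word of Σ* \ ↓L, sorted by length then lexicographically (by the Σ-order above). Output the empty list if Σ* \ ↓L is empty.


min(Σ*\↓L) = [n2nb, bbbb, zznzb].

|Q|=58, |F|=35, |δ|=220 (49 ε).
min D↑ (29 st, q0=0, F={24}): 0:z→1,n→2,b→3,2→0 1:z→4,n→5,b→6,2→1 2:z→5,n→2,b→7,2→8 3:z→6,n→7,b→9,2→3 4:z→4,n→10,b→11,2→4 5:z→12,n→5,b→13,2→8 6:z→11,n→13,b→14,2→6 7:z→13,n→7,b→15,2→16 8:z→8,n→17,b→16,2→8 9:z→14,n→15,b→17,2→9 10:z→17,n→10,b→18,2→19 11:z→11,n→18,b→20,2→11 12:z→12,n→10,b→21,2→8 13:z→21,n→13,b→22,2→16 14:z→20,n→22,b→17,2→14 15:z→22,n→15,b→17,2→23 16:z→16,n→17,b→23,2→16 17:z→17,n→17,b→24,2→17 18:z→17,n→18,b→25,2→26 19:z→17,n→17,b→26,2→19 20:z→20,n→25,b→17,2→20 21:z→21,n→18,b→27,2→16 22:z→27,n→22,b→17,2→23 23:z→23,n→17,b→17,2→23 24:z→24,n→24,b→24,2→24 25:z→17,n→25,b→17,2→28 26:z→17,n→17,b→28,2→26 27:z→27,n→25,b→17,2→23 28:z→17,n→17,b→17,2→28.
'n2nb': |S_i|=[46, 32, 18, 8, 1] end={s46} ∉↓L; 4/4 single-dels accept.
'bbbb': run [46, 35, 20, 4, 1] end={s46} rej; 4/4 del acc.
'zznzb': N↓-sim [46, 40, 27, 17, 6, 1] end={s46} — reject; 5/5 deletions ∈↓L.
3 obstructions.


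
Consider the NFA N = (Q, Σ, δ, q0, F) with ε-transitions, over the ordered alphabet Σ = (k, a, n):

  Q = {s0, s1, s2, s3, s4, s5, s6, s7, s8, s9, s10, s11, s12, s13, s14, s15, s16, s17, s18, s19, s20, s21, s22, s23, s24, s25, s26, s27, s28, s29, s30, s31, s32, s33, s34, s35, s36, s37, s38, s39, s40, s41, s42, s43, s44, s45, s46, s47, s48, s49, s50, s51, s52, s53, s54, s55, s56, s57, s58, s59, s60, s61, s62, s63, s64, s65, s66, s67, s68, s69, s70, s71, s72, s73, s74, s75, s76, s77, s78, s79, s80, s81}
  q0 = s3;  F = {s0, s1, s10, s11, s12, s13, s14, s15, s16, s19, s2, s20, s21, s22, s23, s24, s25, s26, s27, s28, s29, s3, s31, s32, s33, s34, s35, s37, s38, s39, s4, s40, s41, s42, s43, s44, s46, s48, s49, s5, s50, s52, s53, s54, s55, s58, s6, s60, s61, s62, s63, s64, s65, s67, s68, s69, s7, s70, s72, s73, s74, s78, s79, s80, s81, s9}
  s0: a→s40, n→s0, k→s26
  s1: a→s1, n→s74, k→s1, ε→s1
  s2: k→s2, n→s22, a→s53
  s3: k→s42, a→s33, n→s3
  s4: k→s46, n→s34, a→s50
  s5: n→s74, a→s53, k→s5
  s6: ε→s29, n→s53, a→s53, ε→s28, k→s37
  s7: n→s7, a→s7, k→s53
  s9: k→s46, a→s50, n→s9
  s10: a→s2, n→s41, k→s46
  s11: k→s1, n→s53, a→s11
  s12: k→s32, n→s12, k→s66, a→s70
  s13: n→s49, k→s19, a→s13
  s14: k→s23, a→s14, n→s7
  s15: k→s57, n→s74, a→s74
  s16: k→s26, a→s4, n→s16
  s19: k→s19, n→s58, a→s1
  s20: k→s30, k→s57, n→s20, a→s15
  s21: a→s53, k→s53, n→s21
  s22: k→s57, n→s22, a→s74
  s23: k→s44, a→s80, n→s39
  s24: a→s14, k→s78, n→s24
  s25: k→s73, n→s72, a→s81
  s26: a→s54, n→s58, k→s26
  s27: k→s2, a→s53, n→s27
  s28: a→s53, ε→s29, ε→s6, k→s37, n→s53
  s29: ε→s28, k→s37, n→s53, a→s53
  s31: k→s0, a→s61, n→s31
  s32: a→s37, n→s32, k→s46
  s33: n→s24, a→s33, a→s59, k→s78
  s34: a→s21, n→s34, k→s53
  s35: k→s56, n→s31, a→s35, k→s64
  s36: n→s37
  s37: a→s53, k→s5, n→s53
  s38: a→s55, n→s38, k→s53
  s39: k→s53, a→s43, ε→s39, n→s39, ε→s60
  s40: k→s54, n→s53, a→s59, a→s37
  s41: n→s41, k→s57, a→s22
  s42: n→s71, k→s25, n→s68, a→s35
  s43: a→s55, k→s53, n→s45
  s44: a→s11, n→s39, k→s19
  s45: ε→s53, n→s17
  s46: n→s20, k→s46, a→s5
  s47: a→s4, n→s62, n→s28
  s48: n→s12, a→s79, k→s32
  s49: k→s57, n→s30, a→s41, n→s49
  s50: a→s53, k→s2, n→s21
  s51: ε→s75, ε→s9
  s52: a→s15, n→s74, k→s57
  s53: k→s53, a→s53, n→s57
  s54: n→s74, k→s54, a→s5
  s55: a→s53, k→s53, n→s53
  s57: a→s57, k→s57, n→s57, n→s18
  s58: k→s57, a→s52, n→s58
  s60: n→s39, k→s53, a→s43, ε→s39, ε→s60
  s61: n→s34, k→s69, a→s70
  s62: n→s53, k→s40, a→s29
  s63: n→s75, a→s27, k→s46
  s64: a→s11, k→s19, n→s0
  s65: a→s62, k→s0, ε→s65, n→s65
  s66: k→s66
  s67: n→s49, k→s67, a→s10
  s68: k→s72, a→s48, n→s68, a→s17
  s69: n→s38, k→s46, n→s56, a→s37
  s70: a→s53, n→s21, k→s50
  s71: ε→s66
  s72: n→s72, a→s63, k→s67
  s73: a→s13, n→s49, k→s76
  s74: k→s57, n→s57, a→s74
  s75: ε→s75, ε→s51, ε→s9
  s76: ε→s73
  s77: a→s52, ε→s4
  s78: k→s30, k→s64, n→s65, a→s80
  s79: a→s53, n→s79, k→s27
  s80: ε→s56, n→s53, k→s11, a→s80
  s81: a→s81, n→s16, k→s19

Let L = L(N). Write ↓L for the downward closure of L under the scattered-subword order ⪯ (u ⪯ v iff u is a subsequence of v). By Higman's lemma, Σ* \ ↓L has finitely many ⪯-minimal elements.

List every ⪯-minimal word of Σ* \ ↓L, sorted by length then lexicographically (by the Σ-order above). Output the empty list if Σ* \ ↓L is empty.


A = [kkknk, akann, knaaan, anankn].

|Q|=82, |F|=66, |δ|=240 (21 ε).
min D↑ (64 st, q0=0, F={33}): 0:k→1,a→2,n→0 1:k→3,a→4,n→5 2:k→6,a→2,n→7 3:k→8,a→9,n→10 4:k→11,a→4,n→12 5:k→10,a→13,n→5 6:k→11,a→14,n→15 7:k→6,a→16,n→7 8:k→8,a→17,n→18 9:k→19,a→9,n→20 10:k→21,a→22,n→10 11:k→19,a→23,n→24 12:k→24,a→25,n→12 13:k→26,a→27,n→28 14:k→23,a→14,n→29 15:k→24,a→30,n→15 16:k→31,a→16,n→32 17:k→19,a→17,n→18 18:k→33,a→34,n→18 19:k→19,a→35,n→36 20:k→37,a→38,n→20 21:k→21,a→39,n→18 22:k→40,a→41,n→42 23:k→35,a→23,n→29 24:k→37,a→43,n→24 25:k→44,a→45,n→46 26:k→40,a→47,n→26 27:k→41,a→29,n→27 28:k→26,a→45,n→28 29:k→29,a→29,n→33 30:k→43,a→48,n→29 31:k→49,a→14,n→50 32:k→29,a→32,n→32 33:k→33,a→33,n→33 34:k→33,a→51,n→34 35:k→35,a→35,n→52 36:k→33,a→53,n→36 37:k→37,a→54,n→36 38:k→40,a→55,n→46 39:k→40,a→56,n→34 40:k→40,a→57,n→58 41:k→56,a→29,n→41 42:k→40,a→55,n→42 43:k→54,a→47,n→29 44:k→40,a→47,n→59 45:k→55,a→29,n→60 46:k→29,a→60,n→46 47:k→57,a→29,n→29 48:k→47,a→29,n→29 49:k→19,a→23,n→50 50:k→29,a→61,n→50 51:k→33,a→52,n→51 52:k→33,a→52,n→33 53:k→33,a→62,n→52 54:k→54,a→57,n→52 55:k→56,a→29,n→60 56:k→56,a→29,n→51 57:k→57,a→29,n→52 58:k→33,a→62,n→58 59:k→29,a→63,n→59 60:k→29,a→29,n→60 61:k→29,a→63,n→29 62:k→33,a→52,n→52 63:k→29,a→29,n→29 (ε-aug+det+¬).
'kkknk': |S_i|=[78, 73, 55, 25, 11, 3] end={s18,s30,s57} ∉↓L; 5/5 single-dels accept.
'akann': N↓-sim [78, 69, 46, 23, 6, 3] end={s17,s18,s57} rej; 5/5 del acc.
'knaaan': N↓-sim [78, 73, 58, 45, 19, 4, 2] end={s18,s57} — reject; 6/6 del acc.
'anankn': run [78, 69, 62, 45, 22, 4, 2] end={s18,s57} — reject; 6/6 del acc.
4 words, ⪯-incomp.


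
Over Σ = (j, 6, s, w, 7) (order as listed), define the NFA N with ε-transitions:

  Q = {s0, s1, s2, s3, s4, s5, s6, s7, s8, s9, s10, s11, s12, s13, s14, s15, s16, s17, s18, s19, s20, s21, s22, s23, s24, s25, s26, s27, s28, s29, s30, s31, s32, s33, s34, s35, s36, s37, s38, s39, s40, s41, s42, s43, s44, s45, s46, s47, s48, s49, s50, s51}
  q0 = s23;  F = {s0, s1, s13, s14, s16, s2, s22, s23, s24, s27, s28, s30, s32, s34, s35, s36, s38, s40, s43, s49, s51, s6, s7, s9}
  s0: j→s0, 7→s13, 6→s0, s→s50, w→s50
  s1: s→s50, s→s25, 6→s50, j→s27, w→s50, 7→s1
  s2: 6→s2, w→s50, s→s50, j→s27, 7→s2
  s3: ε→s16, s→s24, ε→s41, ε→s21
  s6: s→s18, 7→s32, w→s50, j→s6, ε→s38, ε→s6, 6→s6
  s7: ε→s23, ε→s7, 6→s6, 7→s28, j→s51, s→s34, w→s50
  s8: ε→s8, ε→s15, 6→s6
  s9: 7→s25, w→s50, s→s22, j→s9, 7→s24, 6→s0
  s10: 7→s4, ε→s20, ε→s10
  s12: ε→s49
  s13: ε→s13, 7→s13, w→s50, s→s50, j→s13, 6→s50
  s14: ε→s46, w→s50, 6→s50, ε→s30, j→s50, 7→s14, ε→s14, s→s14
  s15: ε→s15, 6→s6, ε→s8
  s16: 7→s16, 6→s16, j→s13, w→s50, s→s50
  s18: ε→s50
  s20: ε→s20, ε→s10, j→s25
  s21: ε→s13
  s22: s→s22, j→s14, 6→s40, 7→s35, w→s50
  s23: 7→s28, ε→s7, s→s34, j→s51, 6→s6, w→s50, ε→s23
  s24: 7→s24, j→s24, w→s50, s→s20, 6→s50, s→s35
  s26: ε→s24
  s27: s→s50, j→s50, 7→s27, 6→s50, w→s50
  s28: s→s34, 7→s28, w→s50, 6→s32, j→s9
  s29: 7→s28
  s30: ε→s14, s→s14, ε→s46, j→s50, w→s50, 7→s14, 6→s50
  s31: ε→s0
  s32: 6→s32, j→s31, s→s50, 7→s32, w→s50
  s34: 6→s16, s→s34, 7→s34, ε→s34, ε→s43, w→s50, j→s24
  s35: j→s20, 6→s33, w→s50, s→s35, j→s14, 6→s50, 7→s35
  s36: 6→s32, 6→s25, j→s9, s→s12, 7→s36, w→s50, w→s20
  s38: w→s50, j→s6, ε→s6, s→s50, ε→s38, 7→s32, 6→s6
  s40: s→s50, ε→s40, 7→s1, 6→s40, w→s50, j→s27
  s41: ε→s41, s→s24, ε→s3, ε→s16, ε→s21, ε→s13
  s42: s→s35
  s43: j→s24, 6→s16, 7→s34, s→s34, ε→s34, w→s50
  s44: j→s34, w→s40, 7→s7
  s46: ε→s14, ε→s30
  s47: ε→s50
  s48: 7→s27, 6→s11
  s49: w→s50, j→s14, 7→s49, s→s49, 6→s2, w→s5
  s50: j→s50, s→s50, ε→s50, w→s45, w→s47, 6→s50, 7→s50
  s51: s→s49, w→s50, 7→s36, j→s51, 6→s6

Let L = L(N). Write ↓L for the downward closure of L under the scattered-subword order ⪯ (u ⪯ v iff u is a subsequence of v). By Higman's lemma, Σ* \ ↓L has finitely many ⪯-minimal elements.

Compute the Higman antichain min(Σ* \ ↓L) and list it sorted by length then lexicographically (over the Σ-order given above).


|Q|=52, |F|=24, |δ|=190 (43 ε).
min D↑ (21 st, q0=0, F={4}): 0:j→1,6→2,s→3,w→4,7→5 1:j→1,6→2,s→6,w→4,7→7 2:j→2,6→2,s→4,w→4,7→8 3:j→9,6→10,s→3,w→4,7→3 4:j→4,6→4,s→4,w→4,7→4 5:j→11,6→8,s→3,w→4,7→5 6:j→12,6→13,s→6,w→4,7→6 7:j→11,6→8,s→6,w→4,7→7 8:j→14,6→8,s→4,w→4,7→8 9:j→9,6→4,s→15,w→4,7→9 10:j→16,6→10,s→4,w→4,7→10 11:j→11,6→14,s→17,w→4,7→9 12:j→4,6→4,s→12,w→4,7→12 13:j→18,6→13,s→4,w→4,7→13 14:j→14,6→14,s→4,w→4,7→16 15:j→12,6→4,s→15,w→4,7→15 16:j→16,6→4,s→4,w→4,7→16 17:j→12,6→19,s→17,w→4,7→15 18:j→4,6→4,s→4,w→4,7→18 19:j→18,6→19,s→4,w→4,7→20 20:j→18,6→4,s→4,w→4,7→20 (ε-aug+det+¬).
'w': |S_i|=[37, 8] end={s10,s20,s25,s4,s45,s47,s5,s50} rej; 1/1 single-dels accept.
'6s': run [37, 17, 5] end={s18,s25,s45,s47,s50} ∉↓L; 2/2 single-dels accept.
'sj6': run [37, 26, 15, 4] end={s33,s45,s47,s50} rej; 3/3 del acc.
'jsjj': |S_i|=[37, 31, 21, 11, 4] end={s25,s45,s47,s50} ∉↓L; 4/4 deletions ∈↓L.
'7j76': run [37, 31, 21, 16, 4] end={s33,s45,s47,s50} — reject; 4/4 del acc.
5 words, ⪯-incomp.

Antichain: [w, 6s, sj6, jsjj, 7j76].
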